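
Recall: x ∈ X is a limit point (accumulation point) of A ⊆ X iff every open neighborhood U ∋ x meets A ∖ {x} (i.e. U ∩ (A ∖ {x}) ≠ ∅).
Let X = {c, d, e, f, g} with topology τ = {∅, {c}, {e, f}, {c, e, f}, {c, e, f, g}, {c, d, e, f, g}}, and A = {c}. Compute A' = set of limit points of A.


A' = {d, g}

For each x ∈ X, list the open sets U ∈ τ with x ∈ U, then check whether U ∩ (A ∖ {x}) ≠ ∅ for every such U.
  x = c: open {c} ∋ x has {c} ∩ (A ∖ {c}) = ∅, so x is NOT a limit point.
  x = d: opens ∋ x are {c, d, e, f, g}; each meets A ∖ {d}, so x IS a limit point.
  x = e: open {e, f} ∋ x has {e, f} ∩ (A ∖ {e}) = ∅, so x is NOT a limit point.
  x = f: open {e, f} ∋ x has {e, f} ∩ (A ∖ {f}) = ∅, so x is NOT a limit point.
  x = g: opens ∋ x are {c, e, f, g}, {c, d, e, f, g}; each meets A ∖ {g}, so x IS a limit point.
Collecting: A' = {d, g}.


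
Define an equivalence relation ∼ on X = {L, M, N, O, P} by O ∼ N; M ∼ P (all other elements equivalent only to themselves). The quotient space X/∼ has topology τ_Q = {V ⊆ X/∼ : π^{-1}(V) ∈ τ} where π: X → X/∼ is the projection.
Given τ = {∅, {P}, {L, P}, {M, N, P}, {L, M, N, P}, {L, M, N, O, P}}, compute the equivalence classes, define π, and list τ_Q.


X/∼ = {[L], [M=P], [N=O]}; |τ_Q| = 2.

Equivalence classes: [L], [M=P], [N=O].
Quotient map π: X → X/∼ sends L ↦ [L], M ↦ [M=P], N ↦ [N=O], O ↦ [N=O], P ↦ [M=P].
For each subset V ⊆ X/∼, compute π^{-1}(V) ⊆ X and check whether π^{-1}(V) ∈ τ. V is open in τ_Q iff π^{-1}(V) ∈ τ.
  V = {}: π^{-1}(V) = ∅ ∈ τ ✓.
  V = {[L]}: π^{-1}(V) = {L} ∉ τ ✗.
  V = {[M=P]}: π^{-1}(V) = {M, P} ∉ τ ✗.
  V = {[L], [M=P]}: π^{-1}(V) = {L, M, P} ∉ τ ✗.
  V = {[N=O]}: π^{-1}(V) = {N, O} ∉ τ ✗.
  V = {[L], [N=O]}: π^{-1}(V) = {L, N, O} ∉ τ ✗.
  V = {[M=P], [N=O]}: π^{-1}(V) = {M, N, O, P} ∉ τ ✗.
  V = {[L], [M=P], [N=O]}: π^{-1}(V) = {L, M, N, O, P} ∈ τ ✓.
Open sets in the quotient: τ_Q = {{}, {[L], [M=P], [N=O]}} (2 elements).


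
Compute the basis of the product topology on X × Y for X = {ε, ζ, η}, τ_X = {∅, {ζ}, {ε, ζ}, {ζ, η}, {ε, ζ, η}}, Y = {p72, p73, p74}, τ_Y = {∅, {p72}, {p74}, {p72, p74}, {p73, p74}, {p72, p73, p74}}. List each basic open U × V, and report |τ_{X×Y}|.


Basis B = {∅ × ∅, {ζ} × {p72}, {ζ} × {p74}, {ε, ζ} × {p72}, {ε, ζ} × {p74}, {ζ} × {p72, p74}, {ζ, η} × {p72}, {ζ} × {p73, p74}, {ζ, η} × {p74}, {ε, ζ, η} × {p72}, {ε, ζ, η} × {p74}, {ζ} × {p72, p73, p74}, {ε, ζ} × {p72, p74}, {ε, ζ} × {p73, p74}, {ζ, η} × {p72, p74}, {ζ, η} × {p73, p74}, {ε, ζ} × {p72, p73, p74}, {ε, ζ, η} × {p72, p74}, {ε, ζ, η} × {p73, p74}, {ζ, η} × {p72, p73, p74}, {ε, ζ, η} × {p72, p73, p74}}; |τ_{X×Y}| = 70.

Enumerate products U × V with U ∈ τ_X, V ∈ τ_Y (deduplicated):
  ∅ × ∅ = {} (∅)
  {ζ} × {p72} = {(ζ,p72)}
  {ζ} × {p74} = {(ζ,p74)}
  {ε, ζ} × {p72} = {(ε,p72), (ζ,p72)}
  {ε, ζ} × {p74} = {(ε,p74), (ζ,p74)}
  {ζ} × {p72, p74} = {(ζ,p72), (ζ,p74)}
  {ζ, η} × {p72} = {(ζ,p72), (η,p72)}
  {ζ} × {p73, p74} = {(ζ,p73), (ζ,p74)}
  {ζ, η} × {p74} = {(ζ,p74), (η,p74)}
  {ε, ζ, η} × {p72} = {(ε,p72), (ζ,p72), (η,p72)}
  {ε, ζ, η} × {p74} = {(ε,p74), (ζ,p74), (η,p74)}
  {ζ} × {p72, p73, p74} = {(ζ,p72), (ζ,p73), (ζ,p74)}
  {ε, ζ} × {p72, p74} = {(ε,p72), (ε,p74), (ζ,p72), (ζ,p74)}
  {ε, ζ} × {p73, p74} = {(ε,p73), (ε,p74), (ζ,p73), (ζ,p74)}
  {ζ, η} × {p72, p74} = {(ζ,p72), (ζ,p74), (η,p72), (η,p74)}
  {ζ, η} × {p73, p74} = {(ζ,p73), (ζ,p74), (η,p73), (η,p74)}
  {ε, ζ} × {p72, p73, p74} = {(ε,p72), (ε,p73), (ε,p74), (ζ,p72), (ζ,p73), (ζ,p74)}
  {ε, ζ, η} × {p72, p74} = {(ε,p72), (ε,p74), (ζ,p72), (ζ,p74), (η,p72), (η,p74)}
  {ε, ζ, η} × {p73, p74} = {(ε,p73), (ε,p74), (ζ,p73), (ζ,p74), (η,p73), (η,p74)}
  {ζ, η} × {p72, p73, p74} = {(ζ,p72), (ζ,p73), (ζ,p74), (η,p72), (η,p73), (η,p74)}
  {ε, ζ, η} × {p72, p73, p74} = {(ε,p72), (ε,p73), (ε,p74), (ζ,p72), (ζ,p73), (ζ,p74), (η,p72), (η,p73), (η,p74)}
These 21 distinct sets form the basis B.
Close under arbitrary unions to get τ_{X×Y}; counting gives |τ_{X×Y}| = 70.


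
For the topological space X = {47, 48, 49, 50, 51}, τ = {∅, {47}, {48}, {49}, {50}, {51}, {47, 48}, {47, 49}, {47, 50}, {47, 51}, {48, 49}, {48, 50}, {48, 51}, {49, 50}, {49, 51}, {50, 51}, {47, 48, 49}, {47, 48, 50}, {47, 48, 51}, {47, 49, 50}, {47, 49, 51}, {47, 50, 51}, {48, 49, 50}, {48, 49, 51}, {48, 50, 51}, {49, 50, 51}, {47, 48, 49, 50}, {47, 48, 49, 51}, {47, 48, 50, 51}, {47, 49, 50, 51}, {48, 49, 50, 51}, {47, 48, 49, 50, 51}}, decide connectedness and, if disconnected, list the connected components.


(X, τ) is disconnected; components = [{47}, {48}, {49}, {50}, {51}].

Find clopen sets (U ∈ τ with X ∖ U ∈ τ):
  U = ∅, X ∖ U = {47, 48, 49, 50, 51} — both open, so U is clopen.
  U = {47}, X ∖ U = {48, 49, 50, 51} — both open, so U is clopen.
  U = {48}, X ∖ U = {47, 49, 50, 51} — both open, so U is clopen.
  U = {49}, X ∖ U = {47, 48, 50, 51} — both open, so U is clopen.
  U = {50}, X ∖ U = {47, 48, 49, 51} — both open, so U is clopen.
  U = {51}, X ∖ U = {47, 48, 49, 50} — both open, so U is clopen.
  U = {47, 48}, X ∖ U = {49, 50, 51} — both open, so U is clopen.
  U = {47, 49}, X ∖ U = {48, 50, 51} — both open, so U is clopen.
  U = {47, 50}, X ∖ U = {48, 49, 51} — both open, so U is clopen.
  U = {47, 51}, X ∖ U = {48, 49, 50} — both open, so U is clopen.
  U = {48, 49}, X ∖ U = {47, 50, 51} — both open, so U is clopen.
  U = {48, 50}, X ∖ U = {47, 49, 51} — both open, so U is clopen.
  U = {48, 51}, X ∖ U = {47, 49, 50} — both open, so U is clopen.
  U = {49, 50}, X ∖ U = {47, 48, 51} — both open, so U is clopen.
  U = {49, 51}, X ∖ U = {47, 48, 50} — both open, so U is clopen.
  U = {50, 51}, X ∖ U = {47, 48, 49} — both open, so U is clopen.
  U = {47, 48, 49}, X ∖ U = {50, 51} — both open, so U is clopen.
  U = {47, 48, 50}, X ∖ U = {49, 51} — both open, so U is clopen.
  U = {47, 48, 51}, X ∖ U = {49, 50} — both open, so U is clopen.
  U = {47, 49, 50}, X ∖ U = {48, 51} — both open, so U is clopen.
  U = {47, 49, 51}, X ∖ U = {48, 50} — both open, so U is clopen.
  U = {47, 50, 51}, X ∖ U = {48, 49} — both open, so U is clopen.
  U = {48, 49, 50}, X ∖ U = {47, 51} — both open, so U is clopen.
  U = {48, 49, 51}, X ∖ U = {47, 50} — both open, so U is clopen.
  U = {48, 50, 51}, X ∖ U = {47, 49} — both open, so U is clopen.
  U = {49, 50, 51}, X ∖ U = {47, 48} — both open, so U is clopen.
  U = {47, 48, 49, 50}, X ∖ U = {51} — both open, so U is clopen.
  U = {47, 48, 49, 51}, X ∖ U = {50} — both open, so U is clopen.
  U = {47, 48, 50, 51}, X ∖ U = {49} — both open, so U is clopen.
  U = {47, 49, 50, 51}, X ∖ U = {48} — both open, so U is clopen.
  U = {48, 49, 50, 51}, X ∖ U = {47} — both open, so U is clopen.
  U = {47, 48, 49, 50, 51}, X ∖ U = ∅ — both open, so U is clopen.
Nontrivial clopen(s) exist: e.g. {49}. So (X, τ) is disconnected.
Compute connected components by grouping points that agree on all clopens:
  component: {47}
  component: {48}
  component: {49}
  component: {50}
  component: {51}


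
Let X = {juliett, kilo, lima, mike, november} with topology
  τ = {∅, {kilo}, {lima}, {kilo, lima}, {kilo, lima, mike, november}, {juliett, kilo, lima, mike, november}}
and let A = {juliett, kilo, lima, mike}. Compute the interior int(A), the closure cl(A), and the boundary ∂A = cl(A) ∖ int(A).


int(A) = {kilo, lima}, cl(A) = {juliett, kilo, lima, mike, november}, ∂A = {juliett, mike, november}.

Closed sets in (X, τ) are complements of opens:
  closed(X, τ) = {∅, {juliett}, {juliett, mike, november}, {juliett, kilo, mike, november}, {juliett, lima, mike, november}, {juliett, kilo, lima, mike, november}}.
int(A) = ⋃ {U ∈ τ : U ⊆ A}. Opens contained in A: ∅, {kilo}, {lima}, {kilo, lima}.
Taking the union of these: int(A) = {kilo, lima}.
cl(A) = ⋂ {C closed : A ⊆ C}. Closed sets containing A: {juliett, kilo, lima, mike, november}.
Intersecting these: cl(A) = {juliett, kilo, lima, mike, november}.
∂A = cl(A) ∖ int(A) = {juliett, kilo, lima, mike, november} ∖ {kilo, lima} = {juliett, mike, november}.


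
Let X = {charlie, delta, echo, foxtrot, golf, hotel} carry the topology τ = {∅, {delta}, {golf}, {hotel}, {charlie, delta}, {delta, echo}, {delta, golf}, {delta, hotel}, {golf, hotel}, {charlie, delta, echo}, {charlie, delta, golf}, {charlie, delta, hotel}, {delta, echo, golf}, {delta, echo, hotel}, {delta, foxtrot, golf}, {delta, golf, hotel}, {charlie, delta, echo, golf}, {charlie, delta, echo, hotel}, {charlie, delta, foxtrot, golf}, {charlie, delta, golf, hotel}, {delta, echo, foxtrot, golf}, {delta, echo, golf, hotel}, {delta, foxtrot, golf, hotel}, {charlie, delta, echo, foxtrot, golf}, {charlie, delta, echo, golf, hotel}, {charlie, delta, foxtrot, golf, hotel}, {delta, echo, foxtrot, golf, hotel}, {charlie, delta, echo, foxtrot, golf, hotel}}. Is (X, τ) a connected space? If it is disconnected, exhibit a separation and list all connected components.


(X, τ) is disconnected; components = [{hotel}, {charlie, delta, echo, foxtrot, golf}].

Find clopen sets (U ∈ τ with X ∖ U ∈ τ):
  U = ∅, X ∖ U = {charlie, delta, echo, foxtrot, golf, hotel} — both open, so U is clopen.
  U = {hotel}, X ∖ U = {charlie, delta, echo, foxtrot, golf} — both open, so U is clopen.
  U = {charlie, delta, echo, foxtrot, golf}, X ∖ U = {hotel} — both open, so U is clopen.
  U = {charlie, delta, echo, foxtrot, golf, hotel}, X ∖ U = ∅ — both open, so U is clopen.
Nontrivial clopen(s) exist: e.g. {hotel}. So (X, τ) is disconnected.
Compute connected components by grouping points that agree on all clopens:
  component: {hotel}
  component: {charlie, delta, echo, foxtrot, golf}


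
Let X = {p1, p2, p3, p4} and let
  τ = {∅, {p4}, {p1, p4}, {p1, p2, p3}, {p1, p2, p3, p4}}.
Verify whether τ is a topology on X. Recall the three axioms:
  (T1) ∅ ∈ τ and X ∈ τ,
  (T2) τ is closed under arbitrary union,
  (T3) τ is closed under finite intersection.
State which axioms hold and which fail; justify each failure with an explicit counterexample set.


τ is NOT a topology on X.

Axiom (T1): ∅ ∈ τ? Yes; X ∈ τ? Yes.
Axiom (T2/T3): check pairwise unions and intersections of members of τ.
Counterexample for (T3): {p1, p4} ∩ {p1, p2, p3} = {p1} ∉ τ. Therefore τ is NOT a topology.


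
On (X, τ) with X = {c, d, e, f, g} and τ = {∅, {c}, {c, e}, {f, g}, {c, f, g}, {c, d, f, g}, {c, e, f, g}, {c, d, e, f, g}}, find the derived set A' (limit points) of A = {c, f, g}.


A' = {d, e, f, g}

For each x ∈ X, list the open sets U ∈ τ with x ∈ U, then check whether U ∩ (A ∖ {x}) ≠ ∅ for every such U.
  x = c: open {c} ∋ x has {c} ∩ (A ∖ {c}) = ∅, so x is NOT a limit point.
  x = d: opens ∋ x are {c, d, f, g}, {c, d, e, f, g}; each meets A ∖ {d}, so x IS a limit point.
  x = e: opens ∋ x are {c, e}, {c, e, f, g}, {c, d, e, f, g}; each meets A ∖ {e}, so x IS a limit point.
  x = f: opens ∋ x are {f, g}, {c, f, g}, {c, d, f, g}, {c, e, f, g}, {c, d, e, f, g}; each meets A ∖ {f}, so x IS a limit point.
  x = g: opens ∋ x are {f, g}, {c, f, g}, {c, d, f, g}, {c, e, f, g}, {c, d, e, f, g}; each meets A ∖ {g}, so x IS a limit point.
Collecting: A' = {d, e, f, g}.


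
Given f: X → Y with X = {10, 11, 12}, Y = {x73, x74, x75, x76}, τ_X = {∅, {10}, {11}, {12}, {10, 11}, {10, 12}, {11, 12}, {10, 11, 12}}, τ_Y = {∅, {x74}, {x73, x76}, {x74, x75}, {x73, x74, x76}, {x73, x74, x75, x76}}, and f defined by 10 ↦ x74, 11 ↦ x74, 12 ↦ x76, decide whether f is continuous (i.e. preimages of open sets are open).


f IS continuous.

Compute f^{-1}(U) for each U ∈ τ_Y:
  U = ∅: f^{-1}(U) = ∅ ∈ τ_X ✓.
  U = {x74}: f^{-1}(U) = {10, 11} ∈ τ_X ✓.
  U = {x73, x76}: f^{-1}(U) = {12} ∈ τ_X ✓.
  U = {x74, x75}: f^{-1}(U) = {10, 11} ∈ τ_X ✓.
  U = {x73, x74, x76}: f^{-1}(U) = {10, 11, 12} ∈ τ_X ✓.
  U = {x73, x74, x75, x76}: f^{-1}(U) = {10, 11, 12} ∈ τ_X ✓.
Every preimage lies in τ_X, so f IS continuous.


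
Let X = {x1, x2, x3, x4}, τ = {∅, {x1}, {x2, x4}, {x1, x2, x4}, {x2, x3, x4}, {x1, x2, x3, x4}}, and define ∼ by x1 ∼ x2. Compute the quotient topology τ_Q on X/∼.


X/∼ = {[x1=x2], [x3], [x4]}; |τ_Q| = 3.

Equivalence classes: [x1=x2], [x3], [x4].
Quotient map π: X → X/∼ sends x1 ↦ [x1=x2], x2 ↦ [x1=x2], x3 ↦ [x3], x4 ↦ [x4].
For each subset V ⊆ X/∼, compute π^{-1}(V) ⊆ X and check whether π^{-1}(V) ∈ τ. V is open in τ_Q iff π^{-1}(V) ∈ τ.
  V = {}: π^{-1}(V) = ∅ ∈ τ ✓.
  V = {[x1=x2]}: π^{-1}(V) = {x1, x2} ∉ τ ✗.
  V = {[x3]}: π^{-1}(V) = {x3} ∉ τ ✗.
  V = {[x1=x2], [x3]}: π^{-1}(V) = {x1, x2, x3} ∉ τ ✗.
  V = {[x4]}: π^{-1}(V) = {x4} ∉ τ ✗.
  V = {[x1=x2], [x4]}: π^{-1}(V) = {x1, x2, x4} ∈ τ ✓.
  V = {[x3], [x4]}: π^{-1}(V) = {x3, x4} ∉ τ ✗.
  V = {[x1=x2], [x3], [x4]}: π^{-1}(V) = {x1, x2, x3, x4} ∈ τ ✓.
Open sets in the quotient: τ_Q = {{}, {[x1=x2], [x4]}, {[x1=x2], [x3], [x4]}} (3 elements).


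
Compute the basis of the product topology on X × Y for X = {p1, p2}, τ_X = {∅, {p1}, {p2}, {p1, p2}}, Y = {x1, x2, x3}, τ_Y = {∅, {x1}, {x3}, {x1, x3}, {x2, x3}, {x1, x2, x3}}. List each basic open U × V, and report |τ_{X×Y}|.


Basis B = {∅ × ∅, {p1} × {x1}, {p1} × {x3}, {p2} × {x1}, {p2} × {x3}, {p1} × {x1, x3}, {p1, p2} × {x1}, {p1} × {x2, x3}, {p1, p2} × {x3}, {p2} × {x1, x3}, {p2} × {x2, x3}, {p1} × {x1, x2, x3}, {p2} × {x1, x2, x3}, {p1, p2} × {x1, x3}, {p1, p2} × {x2, x3}, {p1, p2} × {x1, x2, x3}}; |τ_{X×Y}| = 36.

Enumerate products U × V with U ∈ τ_X, V ∈ τ_Y (deduplicated):
  ∅ × ∅ = {} (∅)
  {p1} × {x1} = {(p1,x1)}
  {p1} × {x3} = {(p1,x3)}
  {p2} × {x1} = {(p2,x1)}
  {p2} × {x3} = {(p2,x3)}
  {p1} × {x1, x3} = {(p1,x1), (p1,x3)}
  {p1, p2} × {x1} = {(p1,x1), (p2,x1)}
  {p1} × {x2, x3} = {(p1,x2), (p1,x3)}
  {p1, p2} × {x3} = {(p1,x3), (p2,x3)}
  {p2} × {x1, x3} = {(p2,x1), (p2,x3)}
  {p2} × {x2, x3} = {(p2,x2), (p2,x3)}
  {p1} × {x1, x2, x3} = {(p1,x1), (p1,x2), (p1,x3)}
  {p2} × {x1, x2, x3} = {(p2,x1), (p2,x2), (p2,x3)}
  {p1, p2} × {x1, x3} = {(p1,x1), (p1,x3), (p2,x1), (p2,x3)}
  {p1, p2} × {x2, x3} = {(p1,x2), (p1,x3), (p2,x2), (p2,x3)}
  {p1, p2} × {x1, x2, x3} = {(p1,x1), (p1,x2), (p1,x3), (p2,x1), (p2,x2), (p2,x3)}
These 16 distinct sets form the basis B.
Close under arbitrary unions to get τ_{X×Y}; counting gives |τ_{X×Y}| = 36.


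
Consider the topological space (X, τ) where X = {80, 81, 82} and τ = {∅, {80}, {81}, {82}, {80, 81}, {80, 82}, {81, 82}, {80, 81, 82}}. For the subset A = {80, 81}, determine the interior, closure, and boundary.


int(A) = {80, 81}, cl(A) = {80, 81}, ∂A = ∅.

Closed sets in (X, τ) are complements of opens:
  closed(X, τ) = {∅, {80}, {81}, {82}, {80, 81}, {80, 82}, {81, 82}, {80, 81, 82}}.
int(A) = ⋃ {U ∈ τ : U ⊆ A}. Opens contained in A: ∅, {80}, {81}, {80, 81}.
Taking the union of these: int(A) = {80, 81}.
cl(A) = ⋂ {C closed : A ⊆ C}. Closed sets containing A: {80, 81}, {80, 81, 82}.
Intersecting these: cl(A) = {80, 81}.
∂A = cl(A) ∖ int(A) = {80, 81} ∖ {80, 81} = ∅.


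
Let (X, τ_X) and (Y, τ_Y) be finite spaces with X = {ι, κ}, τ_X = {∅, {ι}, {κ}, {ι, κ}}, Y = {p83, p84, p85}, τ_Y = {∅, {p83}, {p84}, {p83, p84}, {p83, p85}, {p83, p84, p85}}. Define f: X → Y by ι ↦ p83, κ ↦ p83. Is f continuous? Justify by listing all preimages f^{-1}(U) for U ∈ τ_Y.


f IS continuous.

Compute f^{-1}(U) for each U ∈ τ_Y:
  U = ∅: f^{-1}(U) = ∅ ∈ τ_X ✓.
  U = {p83}: f^{-1}(U) = {ι, κ} ∈ τ_X ✓.
  U = {p84}: f^{-1}(U) = ∅ ∈ τ_X ✓.
  U = {p83, p84}: f^{-1}(U) = {ι, κ} ∈ τ_X ✓.
  U = {p83, p85}: f^{-1}(U) = {ι, κ} ∈ τ_X ✓.
  U = {p83, p84, p85}: f^{-1}(U) = {ι, κ} ∈ τ_X ✓.
Every preimage lies in τ_X, so f IS continuous.


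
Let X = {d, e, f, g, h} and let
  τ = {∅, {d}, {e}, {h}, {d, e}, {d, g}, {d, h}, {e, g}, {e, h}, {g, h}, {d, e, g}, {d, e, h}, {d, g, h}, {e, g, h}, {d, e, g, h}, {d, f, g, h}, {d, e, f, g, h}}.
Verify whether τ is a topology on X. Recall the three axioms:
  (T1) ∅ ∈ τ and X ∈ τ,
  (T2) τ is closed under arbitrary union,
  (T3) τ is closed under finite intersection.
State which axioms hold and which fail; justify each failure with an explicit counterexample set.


τ is NOT a topology on X.

Axiom (T1): ∅ ∈ τ? Yes; X ∈ τ? Yes.
Axiom (T2/T3): check pairwise unions and intersections of members of τ.
Counterexample for (T3): {d, g} ∩ {e, g} = {g} ∉ τ. Therefore τ is NOT a topology.


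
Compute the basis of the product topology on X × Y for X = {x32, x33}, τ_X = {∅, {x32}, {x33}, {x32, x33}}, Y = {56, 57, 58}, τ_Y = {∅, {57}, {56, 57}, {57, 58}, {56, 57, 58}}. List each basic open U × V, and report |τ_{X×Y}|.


Basis B = {∅ × ∅, {x32} × {57}, {x33} × {57}, {x32} × {56, 57}, {x32} × {57, 58}, {x32, x33} × {57}, {x33} × {56, 57}, {x33} × {57, 58}, {x32} × {56, 57, 58}, {x33} × {56, 57, 58}, {x32, x33} × {56, 57}, {x32, x33} × {57, 58}, {x32, x33} × {56, 57, 58}}; |τ_{X×Y}| = 25.

Enumerate products U × V with U ∈ τ_X, V ∈ τ_Y (deduplicated):
  ∅ × ∅ = {} (∅)
  {x32} × {57} = {(x32,57)}
  {x33} × {57} = {(x33,57)}
  {x32} × {56, 57} = {(x32,56), (x32,57)}
  {x32} × {57, 58} = {(x32,57), (x32,58)}
  {x32, x33} × {57} = {(x32,57), (x33,57)}
  {x33} × {56, 57} = {(x33,56), (x33,57)}
  {x33} × {57, 58} = {(x33,57), (x33,58)}
  {x32} × {56, 57, 58} = {(x32,56), (x32,57), (x32,58)}
  {x33} × {56, 57, 58} = {(x33,56), (x33,57), (x33,58)}
  {x32, x33} × {56, 57} = {(x32,56), (x32,57), (x33,56), (x33,57)}
  {x32, x33} × {57, 58} = {(x32,57), (x32,58), (x33,57), (x33,58)}
  {x32, x33} × {56, 57, 58} = {(x32,56), (x32,57), (x32,58), (x33,56), (x33,57), (x33,58)}
These 13 distinct sets form the basis B.
Close under arbitrary unions to get τ_{X×Y}; counting gives |τ_{X×Y}| = 25.


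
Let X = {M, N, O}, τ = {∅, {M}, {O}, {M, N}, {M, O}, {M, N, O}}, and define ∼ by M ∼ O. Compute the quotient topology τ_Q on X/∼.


X/∼ = {[M=O], [N]}; |τ_Q| = 3.

Equivalence classes: [M=O], [N].
Quotient map π: X → X/∼ sends M ↦ [M=O], N ↦ [N], O ↦ [M=O].
For each subset V ⊆ X/∼, compute π^{-1}(V) ⊆ X and check whether π^{-1}(V) ∈ τ. V is open in τ_Q iff π^{-1}(V) ∈ τ.
  V = {}: π^{-1}(V) = ∅ ∈ τ ✓.
  V = {[M=O]}: π^{-1}(V) = {M, O} ∈ τ ✓.
  V = {[N]}: π^{-1}(V) = {N} ∉ τ ✗.
  V = {[M=O], [N]}: π^{-1}(V) = {M, N, O} ∈ τ ✓.
Open sets in the quotient: τ_Q = {{}, {[M=O]}, {[M=O], [N]}} (3 elements).


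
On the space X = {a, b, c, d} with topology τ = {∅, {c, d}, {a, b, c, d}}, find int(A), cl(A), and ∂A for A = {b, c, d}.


int(A) = {c, d}, cl(A) = {a, b, c, d}, ∂A = {a, b}.

Closed sets in (X, τ) are complements of opens:
  closed(X, τ) = {∅, {a, b}, {a, b, c, d}}.
int(A) = ⋃ {U ∈ τ : U ⊆ A}. Opens contained in A: ∅, {c, d}.
Taking the union of these: int(A) = {c, d}.
cl(A) = ⋂ {C closed : A ⊆ C}. Closed sets containing A: {a, b, c, d}.
Intersecting these: cl(A) = {a, b, c, d}.
∂A = cl(A) ∖ int(A) = {a, b, c, d} ∖ {c, d} = {a, b}.


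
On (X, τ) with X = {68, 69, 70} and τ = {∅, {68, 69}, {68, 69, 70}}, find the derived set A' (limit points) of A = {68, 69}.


A' = {68, 69, 70}

For each x ∈ X, list the open sets U ∈ τ with x ∈ U, then check whether U ∩ (A ∖ {x}) ≠ ∅ for every such U.
  x = 68: opens ∋ x are {68, 69}, {68, 69, 70}; each meets A ∖ {68}, so x IS a limit point.
  x = 69: opens ∋ x are {68, 69}, {68, 69, 70}; each meets A ∖ {69}, so x IS a limit point.
  x = 70: opens ∋ x are {68, 69, 70}; each meets A ∖ {70}, so x IS a limit point.
Collecting: A' = {68, 69, 70}.


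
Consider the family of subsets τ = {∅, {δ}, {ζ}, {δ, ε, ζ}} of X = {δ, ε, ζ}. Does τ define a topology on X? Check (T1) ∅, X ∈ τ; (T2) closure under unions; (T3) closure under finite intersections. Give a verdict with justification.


τ is NOT a topology on X.

Axiom (T1): ∅ ∈ τ? Yes; X ∈ τ? Yes.
Axiom (T2/T3): check pairwise unions and intersections of members of τ.
Counterexample for (T2): {δ} ∪ {ζ} = {δ, ζ} ∉ τ. Therefore τ is NOT a topology.


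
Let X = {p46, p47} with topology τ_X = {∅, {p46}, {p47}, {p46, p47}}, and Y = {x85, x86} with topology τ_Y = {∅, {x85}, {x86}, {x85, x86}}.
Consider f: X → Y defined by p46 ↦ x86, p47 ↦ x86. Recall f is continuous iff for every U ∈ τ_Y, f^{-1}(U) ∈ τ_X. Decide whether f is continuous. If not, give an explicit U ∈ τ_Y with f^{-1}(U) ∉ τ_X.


f IS continuous.

Compute f^{-1}(U) for each U ∈ τ_Y:
  U = ∅: f^{-1}(U) = ∅ ∈ τ_X ✓.
  U = {x85}: f^{-1}(U) = ∅ ∈ τ_X ✓.
  U = {x86}: f^{-1}(U) = {p46, p47} ∈ τ_X ✓.
  U = {x85, x86}: f^{-1}(U) = {p46, p47} ∈ τ_X ✓.
Every preimage lies in τ_X, so f IS continuous.


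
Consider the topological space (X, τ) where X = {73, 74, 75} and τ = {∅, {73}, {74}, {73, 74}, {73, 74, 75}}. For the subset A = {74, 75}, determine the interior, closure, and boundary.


int(A) = {74}, cl(A) = {74, 75}, ∂A = {75}.

Closed sets in (X, τ) are complements of opens:
  closed(X, τ) = {∅, {75}, {73, 75}, {74, 75}, {73, 74, 75}}.
int(A) = ⋃ {U ∈ τ : U ⊆ A}. Opens contained in A: ∅, {74}.
Taking the union of these: int(A) = {74}.
cl(A) = ⋂ {C closed : A ⊆ C}. Closed sets containing A: {74, 75}, {73, 74, 75}.
Intersecting these: cl(A) = {74, 75}.
∂A = cl(A) ∖ int(A) = {74, 75} ∖ {74} = {75}.


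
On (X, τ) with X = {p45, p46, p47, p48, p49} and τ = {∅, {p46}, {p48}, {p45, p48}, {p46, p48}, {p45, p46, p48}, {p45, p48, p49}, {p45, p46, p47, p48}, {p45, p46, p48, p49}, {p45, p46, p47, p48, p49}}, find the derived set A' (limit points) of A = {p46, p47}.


A' = {p47}

For each x ∈ X, list the open sets U ∈ τ with x ∈ U, then check whether U ∩ (A ∖ {x}) ≠ ∅ for every such U.
  x = p45: open {p45, p48} ∋ x has {p45, p48} ∩ (A ∖ {p45}) = ∅, so x is NOT a limit point.
  x = p46: open {p46} ∋ x has {p46} ∩ (A ∖ {p46}) = ∅, so x is NOT a limit point.
  x = p47: opens ∋ x are {p45, p46, p47, p48}, {p45, p46, p47, p48, p49}; each meets A ∖ {p47}, so x IS a limit point.
  x = p48: open {p48} ∋ x has {p48} ∩ (A ∖ {p48}) = ∅, so x is NOT a limit point.
  x = p49: open {p45, p48, p49} ∋ x has {p45, p48, p49} ∩ (A ∖ {p49}) = ∅, so x is NOT a limit point.
Collecting: A' = {p47}.


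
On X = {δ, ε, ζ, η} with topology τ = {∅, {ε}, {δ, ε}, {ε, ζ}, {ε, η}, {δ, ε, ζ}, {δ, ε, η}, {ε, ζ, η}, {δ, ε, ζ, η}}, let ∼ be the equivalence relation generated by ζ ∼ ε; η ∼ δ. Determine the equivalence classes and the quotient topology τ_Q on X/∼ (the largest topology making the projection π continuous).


X/∼ = {[δ=η], [ε=ζ]}; |τ_Q| = 3.

Equivalence classes: [δ=η], [ε=ζ].
Quotient map π: X → X/∼ sends δ ↦ [δ=η], ε ↦ [ε=ζ], ζ ↦ [ε=ζ], η ↦ [δ=η].
For each subset V ⊆ X/∼, compute π^{-1}(V) ⊆ X and check whether π^{-1}(V) ∈ τ. V is open in τ_Q iff π^{-1}(V) ∈ τ.
  V = {}: π^{-1}(V) = ∅ ∈ τ ✓.
  V = {[δ=η]}: π^{-1}(V) = {δ, η} ∉ τ ✗.
  V = {[ε=ζ]}: π^{-1}(V) = {ε, ζ} ∈ τ ✓.
  V = {[δ=η], [ε=ζ]}: π^{-1}(V) = {δ, ε, ζ, η} ∈ τ ✓.
Open sets in the quotient: τ_Q = {{}, {[ε=ζ]}, {[δ=η], [ε=ζ]}} (3 elements).


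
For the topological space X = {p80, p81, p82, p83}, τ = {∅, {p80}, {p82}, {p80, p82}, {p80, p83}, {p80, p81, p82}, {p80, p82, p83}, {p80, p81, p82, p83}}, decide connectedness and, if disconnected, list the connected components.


(X, τ) is connected.

Find clopen sets (U ∈ τ with X ∖ U ∈ τ):
  U = ∅, X ∖ U = {p80, p81, p82, p83} — both open, so U is clopen.
  U = {p80, p81, p82, p83}, X ∖ U = ∅ — both open, so U is clopen.
Only trivial clopens (∅ and X) exist, so (X, τ) is connected.
Compute connected components by grouping points that agree on all clopens:
  component: {p80, p81, p82, p83}


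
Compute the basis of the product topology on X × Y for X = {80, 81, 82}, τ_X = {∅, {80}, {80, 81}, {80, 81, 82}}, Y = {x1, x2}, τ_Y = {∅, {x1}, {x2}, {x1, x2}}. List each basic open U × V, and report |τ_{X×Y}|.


Basis B = {∅ × ∅, {80} × {x1}, {80} × {x2}, {80} × {x1, x2}, {80, 81} × {x1}, {80, 81} × {x2}, {80, 81, 82} × {x1}, {80, 81, 82} × {x2}, {80, 81} × {x1, x2}, {80, 81, 82} × {x1, x2}}; |τ_{X×Y}| = 16.

Enumerate products U × V with U ∈ τ_X, V ∈ τ_Y (deduplicated):
  ∅ × ∅ = {} (∅)
  {80} × {x1} = {(80,x1)}
  {80} × {x2} = {(80,x2)}
  {80} × {x1, x2} = {(80,x1), (80,x2)}
  {80, 81} × {x1} = {(80,x1), (81,x1)}
  {80, 81} × {x2} = {(80,x2), (81,x2)}
  {80, 81, 82} × {x1} = {(80,x1), (81,x1), (82,x1)}
  {80, 81, 82} × {x2} = {(80,x2), (81,x2), (82,x2)}
  {80, 81} × {x1, x2} = {(80,x1), (80,x2), (81,x1), (81,x2)}
  {80, 81, 82} × {x1, x2} = {(80,x1), (80,x2), (81,x1), (81,x2), (82,x1), (82,x2)}
These 10 distinct sets form the basis B.
Close under arbitrary unions to get τ_{X×Y}; counting gives |τ_{X×Y}| = 16.


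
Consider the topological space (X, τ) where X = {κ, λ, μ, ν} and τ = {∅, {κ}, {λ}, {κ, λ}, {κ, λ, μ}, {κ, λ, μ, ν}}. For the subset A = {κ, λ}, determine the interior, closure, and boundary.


int(A) = {κ, λ}, cl(A) = {κ, λ, μ, ν}, ∂A = {μ, ν}.

Closed sets in (X, τ) are complements of opens:
  closed(X, τ) = {∅, {ν}, {μ, ν}, {κ, μ, ν}, {λ, μ, ν}, {κ, λ, μ, ν}}.
int(A) = ⋃ {U ∈ τ : U ⊆ A}. Opens contained in A: ∅, {κ}, {λ}, {κ, λ}.
Taking the union of these: int(A) = {κ, λ}.
cl(A) = ⋂ {C closed : A ⊆ C}. Closed sets containing A: {κ, λ, μ, ν}.
Intersecting these: cl(A) = {κ, λ, μ, ν}.
∂A = cl(A) ∖ int(A) = {κ, λ, μ, ν} ∖ {κ, λ} = {μ, ν}.


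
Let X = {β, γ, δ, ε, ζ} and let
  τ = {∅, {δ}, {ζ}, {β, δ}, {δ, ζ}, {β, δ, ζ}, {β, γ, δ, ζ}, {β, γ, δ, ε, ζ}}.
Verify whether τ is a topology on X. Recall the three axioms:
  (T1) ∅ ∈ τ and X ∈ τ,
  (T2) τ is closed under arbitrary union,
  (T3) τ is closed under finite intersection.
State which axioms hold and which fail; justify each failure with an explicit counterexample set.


τ IS a topology on X.

Axiom (T1): ∅ ∈ τ? Yes; X ∈ τ? Yes.
Axiom (T2/T3): check pairwise unions and intersections of members of τ.
All pairwise intersections and unions checked — each lies in τ. Therefore τ satisfies (T1), (T2), (T3): it IS a topology on X.


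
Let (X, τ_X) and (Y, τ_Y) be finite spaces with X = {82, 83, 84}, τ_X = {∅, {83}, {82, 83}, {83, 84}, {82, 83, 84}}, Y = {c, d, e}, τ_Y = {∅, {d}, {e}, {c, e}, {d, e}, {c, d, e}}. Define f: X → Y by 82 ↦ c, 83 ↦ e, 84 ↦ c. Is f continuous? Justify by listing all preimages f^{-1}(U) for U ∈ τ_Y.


f IS continuous.

Compute f^{-1}(U) for each U ∈ τ_Y:
  U = ∅: f^{-1}(U) = ∅ ∈ τ_X ✓.
  U = {d}: f^{-1}(U) = ∅ ∈ τ_X ✓.
  U = {e}: f^{-1}(U) = {83} ∈ τ_X ✓.
  U = {c, e}: f^{-1}(U) = {82, 83, 84} ∈ τ_X ✓.
  U = {d, e}: f^{-1}(U) = {83} ∈ τ_X ✓.
  U = {c, d, e}: f^{-1}(U) = {82, 83, 84} ∈ τ_X ✓.
Every preimage lies in τ_X, so f IS continuous.


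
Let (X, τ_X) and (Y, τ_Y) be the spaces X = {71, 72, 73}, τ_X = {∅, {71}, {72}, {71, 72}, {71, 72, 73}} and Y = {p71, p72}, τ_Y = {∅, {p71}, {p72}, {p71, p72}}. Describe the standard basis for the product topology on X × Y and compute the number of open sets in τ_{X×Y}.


Basis B = {∅ × ∅, {71} × {p71}, {71} × {p72}, {72} × {p71}, {72} × {p72}, {71} × {p71, p72}, {71, 72} × {p71}, {71, 72} × {p72}, {72} × {p71, p72}, {71, 72, 73} × {p71}, {71, 72, 73} × {p72}, {71, 72} × {p71, p72}, {71, 72, 73} × {p71, p72}}; |τ_{X×Y}| = 25.

Enumerate products U × V with U ∈ τ_X, V ∈ τ_Y (deduplicated):
  ∅ × ∅ = {} (∅)
  {71} × {p71} = {(71,p71)}
  {71} × {p72} = {(71,p72)}
  {72} × {p71} = {(72,p71)}
  {72} × {p72} = {(72,p72)}
  {71} × {p71, p72} = {(71,p71), (71,p72)}
  {71, 72} × {p71} = {(71,p71), (72,p71)}
  {71, 72} × {p72} = {(71,p72), (72,p72)}
  {72} × {p71, p72} = {(72,p71), (72,p72)}
  {71, 72, 73} × {p71} = {(71,p71), (72,p71), (73,p71)}
  {71, 72, 73} × {p72} = {(71,p72), (72,p72), (73,p72)}
  {71, 72} × {p71, p72} = {(71,p71), (71,p72), (72,p71), (72,p72)}
  {71, 72, 73} × {p71, p72} = {(71,p71), (71,p72), (72,p71), (72,p72), (73,p71), (73,p72)}
These 13 distinct sets form the basis B.
Close under arbitrary unions to get τ_{X×Y}; counting gives |τ_{X×Y}| = 25.


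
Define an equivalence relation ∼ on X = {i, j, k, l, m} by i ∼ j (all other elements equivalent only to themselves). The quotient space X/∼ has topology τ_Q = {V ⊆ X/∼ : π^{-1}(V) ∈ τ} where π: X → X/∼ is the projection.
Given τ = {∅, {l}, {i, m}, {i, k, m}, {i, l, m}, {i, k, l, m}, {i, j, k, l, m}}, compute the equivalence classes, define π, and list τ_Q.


X/∼ = {[i=j], [k], [l], [m]}; |τ_Q| = 3.

Equivalence classes: [i=j], [k], [l], [m].
Quotient map π: X → X/∼ sends i ↦ [i=j], j ↦ [i=j], k ↦ [k], l ↦ [l], m ↦ [m].
For each subset V ⊆ X/∼, compute π^{-1}(V) ⊆ X and check whether π^{-1}(V) ∈ τ. V is open in τ_Q iff π^{-1}(V) ∈ τ.
  V = {}: π^{-1}(V) = ∅ ∈ τ ✓.
  V = {[i=j]}: π^{-1}(V) = {i, j} ∉ τ ✗.
  V = {[k]}: π^{-1}(V) = {k} ∉ τ ✗.
  V = {[i=j], [k]}: π^{-1}(V) = {i, j, k} ∉ τ ✗.
  V = {[l]}: π^{-1}(V) = {l} ∈ τ ✓.
  V = {[i=j], [l]}: π^{-1}(V) = {i, j, l} ∉ τ ✗.
  V = {[k], [l]}: π^{-1}(V) = {k, l} ∉ τ ✗.
  V = {[i=j], [k], [l]}: π^{-1}(V) = {i, j, k, l} ∉ τ ✗.
  V = {[m]}: π^{-1}(V) = {m} ∉ τ ✗.
  V = {[i=j], [m]}: π^{-1}(V) = {i, j, m} ∉ τ ✗.
  V = {[k], [m]}: π^{-1}(V) = {k, m} ∉ τ ✗.
  V = {[i=j], [k], [m]}: π^{-1}(V) = {i, j, k, m} ∉ τ ✗.
  V = {[l], [m]}: π^{-1}(V) = {l, m} ∉ τ ✗.
  V = {[i=j], [l], [m]}: π^{-1}(V) = {i, j, l, m} ∉ τ ✗.
  V = {[k], [l], [m]}: π^{-1}(V) = {k, l, m} ∉ τ ✗.
  V = {[i=j], [k], [l], [m]}: π^{-1}(V) = {i, j, k, l, m} ∈ τ ✓.
Open sets in the quotient: τ_Q = {{}, {[l]}, {[i=j], [k], [l], [m]}} (3 elements).


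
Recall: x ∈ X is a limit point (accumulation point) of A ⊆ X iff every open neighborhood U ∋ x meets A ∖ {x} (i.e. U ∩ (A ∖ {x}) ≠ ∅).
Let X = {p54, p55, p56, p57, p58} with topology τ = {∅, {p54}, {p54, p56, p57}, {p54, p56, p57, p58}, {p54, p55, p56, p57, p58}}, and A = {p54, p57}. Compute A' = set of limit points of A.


A' = {p55, p56, p57, p58}

For each x ∈ X, list the open sets U ∈ τ with x ∈ U, then check whether U ∩ (A ∖ {x}) ≠ ∅ for every such U.
  x = p54: open {p54} ∋ x has {p54} ∩ (A ∖ {p54}) = ∅, so x is NOT a limit point.
  x = p55: opens ∋ x are {p54, p55, p56, p57, p58}; each meets A ∖ {p55}, so x IS a limit point.
  x = p56: opens ∋ x are {p54, p56, p57}, {p54, p56, p57, p58}, {p54, p55, p56, p57, p58}; each meets A ∖ {p56}, so x IS a limit point.
  x = p57: opens ∋ x are {p54, p56, p57}, {p54, p56, p57, p58}, {p54, p55, p56, p57, p58}; each meets A ∖ {p57}, so x IS a limit point.
  x = p58: opens ∋ x are {p54, p56, p57, p58}, {p54, p55, p56, p57, p58}; each meets A ∖ {p58}, so x IS a limit point.
Collecting: A' = {p55, p56, p57, p58}.


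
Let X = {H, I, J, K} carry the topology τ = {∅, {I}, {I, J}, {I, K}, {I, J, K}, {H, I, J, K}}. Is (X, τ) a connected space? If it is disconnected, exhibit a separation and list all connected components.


(X, τ) is connected.

Find clopen sets (U ∈ τ with X ∖ U ∈ τ):
  U = ∅, X ∖ U = {H, I, J, K} — both open, so U is clopen.
  U = {H, I, J, K}, X ∖ U = ∅ — both open, so U is clopen.
Only trivial clopens (∅ and X) exist, so (X, τ) is connected.
Compute connected components by grouping points that agree on all clopens:
  component: {H, I, J, K}


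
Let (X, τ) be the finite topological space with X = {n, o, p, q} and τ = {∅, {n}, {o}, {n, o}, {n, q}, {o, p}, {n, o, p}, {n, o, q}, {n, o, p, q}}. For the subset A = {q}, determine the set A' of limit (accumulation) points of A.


A' = ∅

For each x ∈ X, list the open sets U ∈ τ with x ∈ U, then check whether U ∩ (A ∖ {x}) ≠ ∅ for every such U.
  x = n: open {n} ∋ x has {n} ∩ (A ∖ {n}) = ∅, so x is NOT a limit point.
  x = o: open {o} ∋ x has {o} ∩ (A ∖ {o}) = ∅, so x is NOT a limit point.
  x = p: open {o, p} ∋ x has {o, p} ∩ (A ∖ {p}) = ∅, so x is NOT a limit point.
  x = q: open {n, q} ∋ x has {n, q} ∩ (A ∖ {q}) = ∅, so x is NOT a limit point.
Collecting: A' = ∅.


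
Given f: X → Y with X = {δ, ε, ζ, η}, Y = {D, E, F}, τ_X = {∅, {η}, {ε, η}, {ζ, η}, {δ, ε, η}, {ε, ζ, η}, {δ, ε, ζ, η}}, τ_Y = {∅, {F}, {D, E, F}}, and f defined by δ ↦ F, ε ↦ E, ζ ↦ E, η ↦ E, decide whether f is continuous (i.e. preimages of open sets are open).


f is NOT continuous.

Compute f^{-1}(U) for each U ∈ τ_Y:
  U = ∅: f^{-1}(U) = ∅ ∈ τ_X ✓.
  U = {F}: f^{-1}(U) = {δ} ∉ τ_X ✗.
  U = {D, E, F}: f^{-1}(U) = {δ, ε, ζ, η} ∈ τ_X ✓.
Found U = {F} with f^{-1}(U) = {δ} not in τ_X. Therefore f is NOT continuous.


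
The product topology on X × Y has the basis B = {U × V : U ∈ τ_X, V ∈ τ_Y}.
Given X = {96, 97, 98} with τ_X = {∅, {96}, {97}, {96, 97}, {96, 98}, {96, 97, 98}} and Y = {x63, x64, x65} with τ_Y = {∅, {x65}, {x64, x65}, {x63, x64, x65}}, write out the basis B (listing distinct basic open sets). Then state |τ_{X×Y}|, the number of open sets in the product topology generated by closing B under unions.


Basis B = {∅ × ∅, {96} × {x65}, {97} × {x65}, {96} × {x64, x65}, {96, 97} × {x65}, {96, 98} × {x65}, {97} × {x64, x65}, {96} × {x63, x64, x65}, {96, 97, 98} × {x65}, {97} × {x63, x64, x65}, {96, 97} × {x64, x65}, {96, 98} × {x64, x65}, {96, 97} × {x63, x64, x65}, {96, 98} × {x63, x64, x65}, {96, 97, 98} × {x64, x65}, {96, 97, 98} × {x63, x64, x65}}; |τ_{X×Y}| = 40.

Enumerate products U × V with U ∈ τ_X, V ∈ τ_Y (deduplicated):
  ∅ × ∅ = {} (∅)
  {96} × {x65} = {(96,x65)}
  {97} × {x65} = {(97,x65)}
  {96} × {x64, x65} = {(96,x64), (96,x65)}
  {96, 97} × {x65} = {(96,x65), (97,x65)}
  {96, 98} × {x65} = {(96,x65), (98,x65)}
  {97} × {x64, x65} = {(97,x64), (97,x65)}
  {96} × {x63, x64, x65} = {(96,x63), (96,x64), (96,x65)}
  {96, 97, 98} × {x65} = {(96,x65), (97,x65), (98,x65)}
  {97} × {x63, x64, x65} = {(97,x63), (97,x64), (97,x65)}
  {96, 97} × {x64, x65} = {(96,x64), (96,x65), (97,x64), (97,x65)}
  {96, 98} × {x64, x65} = {(96,x64), (96,x65), (98,x64), (98,x65)}
  {96, 97} × {x63, x64, x65} = {(96,x63), (96,x64), (96,x65), (97,x63), (97,x64), (97,x65)}
  {96, 98} × {x63, x64, x65} = {(96,x63), (96,x64), (96,x65), (98,x63), (98,x64), (98,x65)}
  {96, 97, 98} × {x64, x65} = {(96,x64), (96,x65), (97,x64), (97,x65), (98,x64), (98,x65)}
  {96, 97, 98} × {x63, x64, x65} = {(96,x63), (96,x64), (96,x65), (97,x63), (97,x64), (97,x65), (98,x63), (98,x64), (98,x65)}
These 16 distinct sets form the basis B.
Close under arbitrary unions to get τ_{X×Y}; counting gives |τ_{X×Y}| = 40.


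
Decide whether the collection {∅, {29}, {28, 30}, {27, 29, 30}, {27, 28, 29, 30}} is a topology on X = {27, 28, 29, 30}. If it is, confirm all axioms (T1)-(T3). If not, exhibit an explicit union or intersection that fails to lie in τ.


τ is NOT a topology on X.

Axiom (T1): ∅ ∈ τ? Yes; X ∈ τ? Yes.
Axiom (T2/T3): check pairwise unions and intersections of members of τ.
Counterexample for (T2): {29} ∪ {28, 30} = {28, 29, 30} ∉ τ. Therefore τ is NOT a topology.


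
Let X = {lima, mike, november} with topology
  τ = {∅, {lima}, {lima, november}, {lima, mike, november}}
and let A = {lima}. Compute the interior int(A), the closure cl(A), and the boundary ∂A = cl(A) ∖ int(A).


int(A) = {lima}, cl(A) = {lima, mike, november}, ∂A = {mike, november}.

Closed sets in (X, τ) are complements of opens:
  closed(X, τ) = {∅, {mike}, {mike, november}, {lima, mike, november}}.
int(A) = ⋃ {U ∈ τ : U ⊆ A}. Opens contained in A: ∅, {lima}.
Taking the union of these: int(A) = {lima}.
cl(A) = ⋂ {C closed : A ⊆ C}. Closed sets containing A: {lima, mike, november}.
Intersecting these: cl(A) = {lima, mike, november}.
∂A = cl(A) ∖ int(A) = {lima, mike, november} ∖ {lima} = {mike, november}.


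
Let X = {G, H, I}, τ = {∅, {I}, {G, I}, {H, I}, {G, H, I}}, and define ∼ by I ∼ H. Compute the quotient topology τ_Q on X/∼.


X/∼ = {[G], [H=I]}; |τ_Q| = 3.

Equivalence classes: [G], [H=I].
Quotient map π: X → X/∼ sends G ↦ [G], H ↦ [H=I], I ↦ [H=I].
For each subset V ⊆ X/∼, compute π^{-1}(V) ⊆ X and check whether π^{-1}(V) ∈ τ. V is open in τ_Q iff π^{-1}(V) ∈ τ.
  V = {}: π^{-1}(V) = ∅ ∈ τ ✓.
  V = {[G]}: π^{-1}(V) = {G} ∉ τ ✗.
  V = {[H=I]}: π^{-1}(V) = {H, I} ∈ τ ✓.
  V = {[G], [H=I]}: π^{-1}(V) = {G, H, I} ∈ τ ✓.
Open sets in the quotient: τ_Q = {{}, {[H=I]}, {[G], [H=I]}} (3 elements).


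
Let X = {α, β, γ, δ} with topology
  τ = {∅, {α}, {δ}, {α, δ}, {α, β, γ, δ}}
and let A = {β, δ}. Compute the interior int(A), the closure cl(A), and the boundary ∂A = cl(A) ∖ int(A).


int(A) = {δ}, cl(A) = {β, γ, δ}, ∂A = {β, γ}.

Closed sets in (X, τ) are complements of opens:
  closed(X, τ) = {∅, {β, γ}, {α, β, γ}, {β, γ, δ}, {α, β, γ, δ}}.
int(A) = ⋃ {U ∈ τ : U ⊆ A}. Opens contained in A: ∅, {δ}.
Taking the union of these: int(A) = {δ}.
cl(A) = ⋂ {C closed : A ⊆ C}. Closed sets containing A: {β, γ, δ}, {α, β, γ, δ}.
Intersecting these: cl(A) = {β, γ, δ}.
∂A = cl(A) ∖ int(A) = {β, γ, δ} ∖ {δ} = {β, γ}.


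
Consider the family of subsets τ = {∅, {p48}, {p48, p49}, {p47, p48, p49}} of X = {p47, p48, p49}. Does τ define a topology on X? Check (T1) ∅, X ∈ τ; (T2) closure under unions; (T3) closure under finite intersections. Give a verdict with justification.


τ IS a topology on X.

Axiom (T1): ∅ ∈ τ? Yes; X ∈ τ? Yes.
Axiom (T2/T3): check pairwise unions and intersections of members of τ.
All pairwise intersections and unions checked — each lies in τ. Therefore τ satisfies (T1), (T2), (T3): it IS a topology on X.


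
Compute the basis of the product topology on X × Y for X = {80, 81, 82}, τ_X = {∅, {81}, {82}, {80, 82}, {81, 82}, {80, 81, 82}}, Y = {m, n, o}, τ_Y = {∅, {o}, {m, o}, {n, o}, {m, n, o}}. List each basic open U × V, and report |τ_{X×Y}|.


Basis B = {∅ × ∅, {81} × {o}, {82} × {o}, {80, 82} × {o}, {81} × {m, o}, {81} × {n, o}, {81, 82} × {o}, {82} × {m, o}, {82} × {n, o}, {80, 81, 82} × {o}, {81} × {m, n, o}, {82} × {m, n, o}, {80, 82} × {m, o}, {80, 82} × {n, o}, {81, 82} × {m, o}, {81, 82} × {n, o}, {80, 82} × {m, n, o}, {80, 81, 82} × {m, o}, {80, 81, 82} × {n, o}, {81, 82} × {m, n, o}, {80, 81, 82} × {m, n, o}}; |τ_{X×Y}| = 70.

Enumerate products U × V with U ∈ τ_X, V ∈ τ_Y (deduplicated):
  ∅ × ∅ = {} (∅)
  {81} × {o} = {(81,o)}
  {82} × {o} = {(82,o)}
  {80, 82} × {o} = {(80,o), (82,o)}
  {81} × {m, o} = {(81,m), (81,o)}
  {81} × {n, o} = {(81,n), (81,o)}
  {81, 82} × {o} = {(81,o), (82,o)}
  {82} × {m, o} = {(82,m), (82,o)}
  {82} × {n, o} = {(82,n), (82,o)}
  {80, 81, 82} × {o} = {(80,o), (81,o), (82,o)}
  {81} × {m, n, o} = {(81,m), (81,n), (81,o)}
  {82} × {m, n, o} = {(82,m), (82,n), (82,o)}
  {80, 82} × {m, o} = {(80,m), (80,o), (82,m), (82,o)}
  {80, 82} × {n, o} = {(80,n), (80,o), (82,n), (82,o)}
  {81, 82} × {m, o} = {(81,m), (81,o), (82,m), (82,o)}
  {81, 82} × {n, o} = {(81,n), (81,o), (82,n), (82,o)}
  {80, 82} × {m, n, o} = {(80,m), (80,n), (80,o), (82,m), (82,n), (82,o)}
  {80, 81, 82} × {m, o} = {(80,m), (80,o), (81,m), (81,o), (82,m), (82,o)}
  {80, 81, 82} × {n, o} = {(80,n), (80,o), (81,n), (81,o), (82,n), (82,o)}
  {81, 82} × {m, n, o} = {(81,m), (81,n), (81,o), (82,m), (82,n), (82,o)}
  {80, 81, 82} × {m, n, o} = {(80,m), (80,n), (80,o), (81,m), (81,n), (81,o), (82,m), (82,n), (82,o)}
These 21 distinct sets form the basis B.
Close under arbitrary unions to get τ_{X×Y}; counting gives |τ_{X×Y}| = 70.
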